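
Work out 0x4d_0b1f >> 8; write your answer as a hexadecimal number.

0x4d0b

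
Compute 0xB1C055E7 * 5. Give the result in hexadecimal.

0x378C1AD83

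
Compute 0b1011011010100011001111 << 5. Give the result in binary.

0b101101101010001100111100000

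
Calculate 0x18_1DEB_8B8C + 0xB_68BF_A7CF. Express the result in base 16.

0x2386AB335B

Add column by column in base 16, right to left:
  C+F = B carry 1
  8+C+1 = 5 carry 1
  B+7+1 = 3 carry 1
  8+A+1 = 3 carry 1
  B+F+1 = B carry 1
  E+B+1 = A carry 1
  D+8+1 = 6 carry 1
  1+6+1 = 8
  8+B = 3 carry 1
  1+0+1 = 2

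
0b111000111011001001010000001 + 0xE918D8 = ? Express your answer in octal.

0b111000111011001001010000001 = 0o707311201 in octal.
0xE918D8 = 0o72214330 in octal.
Add column by column in base 8, right to left:
  1+0 = 1
  0+3 = 3
  2+3 = 5
  1+4 = 5
  1+1 = 2
  3+2 = 5
  7+2 = 1 carry 1
  0+7+1 = 0 carry 1
  7+0+1 = 0 carry 1
  final carry 1

0o1001525531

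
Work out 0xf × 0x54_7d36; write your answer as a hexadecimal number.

0x4f3562a

Multiply each base-16 digit by 15, carrying:
  6×15 = 90 → write a carry 5
  3×15+5 = 50 → write 2 carry 3
  d×15+3 = 198 → write 6 carry 12
  7×15+12 = 117 → write 5 carry 7
  4×15+7 = 67 → write 3 carry 4
  5×15+4 = 79 → write f carry 4
  remaining carry: 4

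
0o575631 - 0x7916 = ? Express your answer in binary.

0b101000001010000011

0o575631 = 0b101111101110011001 in binary.
0x7916 = 0b111100100010110 in binary.
Subtract column by column in base 2:
  1-0 → 1
  0-1 → 1 (borrow)
  0-1-1 → 0 (borrow)
  1-0-1 → 0
  1-1 → 0
  0-0 → 0
  0-0 → 0
  1-0 → 1
  1-1 → 0
  1-0 → 1
  0-0 → 0
  1-1 → 0
  1-1 → 0
  1-1 → 0
  1-1 → 0
  1-0 → 1
  0-0 → 0
  1-0 → 1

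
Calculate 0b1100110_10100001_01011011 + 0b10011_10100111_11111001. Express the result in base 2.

Add column by column in base 2, right to left:
  1+1 = 0 carry 1
  1+0+1 = 0 carry 1
  0+0+1 = 1
  1+1 = 0 carry 1
  1+1+1 = 1 carry 1
  0+1+1 = 0 carry 1
  1+1+1 = 1 carry 1
  0+1+1 = 0 carry 1
  1+1+1 = 1 carry 1
  0+1+1 = 0 carry 1
  0+1+1 = 0 carry 1
  0+0+1 = 1
  0+0 = 0
  1+1 = 0 carry 1
  0+0+1 = 1
  1+1 = 0 carry 1
  0+1+1 = 0 carry 1
  1+1+1 = 1 carry 1
  1+0+1 = 0 carry 1
  0+0+1 = 1
  0+1 = 1
  1+0 = 1
  1+0 = 1

0b11110100100100101010100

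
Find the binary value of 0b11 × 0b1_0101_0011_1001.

Multiply each base-2 digit by 3, carrying:
  1×3 = 3 → write 1 carry 1
  0×3+1 = 1 → write 1
  0×3 = 0 → write 0
  1×3 = 3 → write 1 carry 1
  1×3+1 = 4 → write 0 carry 2
  1×3+2 = 5 → write 1 carry 2
  0×3+2 = 2 → write 0 carry 1
  0×3+1 = 1 → write 1
  1×3 = 3 → write 1 carry 1
  0×3+1 = 1 → write 1
  1×3 = 3 → write 1 carry 1
  0×3+1 = 1 → write 1
  1×3 = 3 → write 1 carry 1
  remaining carry: 1

0b11111110101011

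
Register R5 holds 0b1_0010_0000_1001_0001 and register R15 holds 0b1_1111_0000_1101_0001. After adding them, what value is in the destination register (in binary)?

Add column by column in base 2, right to left:
  1+1 = 0 carry 1
  0+0+1 = 1
  0+0 = 0
  0+0 = 0
  1+1 = 0 carry 1
  0+0+1 = 1
  0+1 = 1
  1+1 = 0 carry 1
  0+0+1 = 1
  0+0 = 0
  0+0 = 0
  0+0 = 0
  0+1 = 1
  1+1 = 0 carry 1
  0+1+1 = 0 carry 1
  0+1+1 = 0 carry 1
  1+1+1 = 1 carry 1
  final carry 1

0b110001000101100010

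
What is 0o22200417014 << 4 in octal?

4 bits is not a whole number of base-8 digits; in binary: 10010010000000100001111000001100 << 4 = 100100100000001000011110000011000000.

0o444010360300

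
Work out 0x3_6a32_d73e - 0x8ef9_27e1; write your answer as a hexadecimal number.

0x2db39af5d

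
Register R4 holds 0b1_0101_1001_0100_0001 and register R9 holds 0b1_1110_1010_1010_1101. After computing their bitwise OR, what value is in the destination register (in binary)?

OR bit by bit (1 where either bit is 1):
  10101100101000001
| 11110101010101101
= 11111101111101101

0b11111101111101101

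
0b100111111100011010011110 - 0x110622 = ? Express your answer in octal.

0o43540174

0b100111111100011010011110 = 0o47743236 in octal.
0x110622 = 0o4203042 in octal.
Subtract column by column in base 8:
  6-2 → 4
  3-4 → 7 (borrow)
  2-0-1 → 1
  3-3 → 0
  4-0 → 4
  7-2 → 5
  7-4 → 3
  4-0 → 4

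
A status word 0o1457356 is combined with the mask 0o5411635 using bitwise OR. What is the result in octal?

0o5457777

OR each oct digit independently (no carries):
  1|5=5, 4|4=4, 5|1=5, 7|1=7, 3|6=7, 5|3=7, 6|5=7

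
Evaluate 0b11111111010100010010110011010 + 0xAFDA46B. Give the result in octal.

0b11111111010100010010110011010 = 0o3772422632 in octal.
0xAFDA46B = 0o1277322153 in octal.
Add column by column in base 8, right to left:
  2+3 = 5
  3+5 = 0 carry 1
  6+1+1 = 0 carry 1
  2+2+1 = 5
  2+2 = 4
  4+3 = 7
  2+7 = 1 carry 1
  7+7+1 = 7 carry 1
  7+2+1 = 2 carry 1
  3+1+1 = 5

0o5271745005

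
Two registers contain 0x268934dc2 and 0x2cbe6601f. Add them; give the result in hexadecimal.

Add column by column in base 16, right to left:
  2+f = 1 carry 1
  c+1+1 = e
  d+0 = d
  4+6 = a
  3+6 = 9
  9+e = 7 carry 1
  8+b+1 = 4 carry 1
  6+c+1 = 3 carry 1
  2+2+1 = 5

0x53479ade1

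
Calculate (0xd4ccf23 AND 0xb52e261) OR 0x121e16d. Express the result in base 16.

0x961e36d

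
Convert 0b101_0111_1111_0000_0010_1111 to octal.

0o25770057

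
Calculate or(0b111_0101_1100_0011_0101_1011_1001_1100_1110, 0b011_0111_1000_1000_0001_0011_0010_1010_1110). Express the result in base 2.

0b11101111100101101011011101111101110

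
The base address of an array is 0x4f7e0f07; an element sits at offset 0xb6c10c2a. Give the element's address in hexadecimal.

Add column by column in base 16, right to left:
  7+a = 1 carry 1
  0+2+1 = 3
  f+c = b carry 1
  0+0+1 = 1
  e+1 = f
  7+c = 3 carry 1
  f+6+1 = 6 carry 1
  4+b+1 = 0 carry 1
  final carry 1

0x1063f1b31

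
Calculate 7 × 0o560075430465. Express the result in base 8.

Multiply each base-8 digit by 7, carrying:
  5×7 = 35 → write 3 carry 4
  6×7+4 = 46 → write 6 carry 5
  4×7+5 = 33 → write 1 carry 4
  0×7+4 = 4 → write 4
  3×7 = 21 → write 5 carry 2
  4×7+2 = 30 → write 6 carry 3
  5×7+3 = 38 → write 6 carry 4
  7×7+4 = 53 → write 5 carry 6
  0×7+6 = 6 → write 6
  0×7 = 0 → write 0
  6×7 = 42 → write 2 carry 5
  5×7+5 = 40 → write 0 carry 5
  remaining carry: 5

0o5020656654163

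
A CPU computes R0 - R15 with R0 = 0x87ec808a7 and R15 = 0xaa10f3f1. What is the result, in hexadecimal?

0x7d4b714b6

Subtract column by column in base 16:
  7-1 → 6
  a-f → b (borrow)
  8-3-1 → 4
  0-f → 1 (borrow)
  8-0-1 → 7
  c-1 → b
  e-a → 4
  7-a → d (borrow)
  8-0-1 → 7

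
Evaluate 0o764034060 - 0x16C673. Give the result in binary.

0b111101110010111000110111101

0o764034060 = 0b111110100000011100000110000 in binary.
0x16C673 = 0b101101100011001110011 in binary.
Subtract column by column in base 2:
  0-1 → 1 (borrow)
  0-1-1 → 0 (borrow)
  0-0-1 → 1 (borrow)
  0-0-1 → 1 (borrow)
  1-1-1 → 1 (borrow)
  1-1-1 → 1 (borrow)
  0-1-1 → 0 (borrow)
  0-0-1 → 1 (borrow)
  0-0-1 → 1 (borrow)
  0-1-1 → 0 (borrow)
  0-1-1 → 0 (borrow)
  1-0-1 → 0
  1-0 → 1
  1-0 → 1
  0-1 → 1 (borrow)
  0-1-1 → 0 (borrow)
  0-0-1 → 1 (borrow)
  0-1-1 → 0 (borrow)
  0-1-1 → 0 (borrow)
  0-0-1 → 1 (borrow)
  1-1-1 → 1 (borrow)
  0-0-1 → 1 (borrow)
  1-0-1 → 0
  1-0 → 1
  1-0 → 1
  1-0 → 1
  1-0 → 1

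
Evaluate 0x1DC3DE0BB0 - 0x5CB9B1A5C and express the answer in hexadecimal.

0x17F842F154

Subtract column by column in base 16:
  0-C → 4 (borrow)
  B-5-1 → 5
  B-A → 1
  0-1 → F (borrow)
  E-B-1 → 2
  D-9 → 4
  3-B → 8 (borrow)
  C-C-1 → F (borrow)
  D-5-1 → 7
  1-0 → 1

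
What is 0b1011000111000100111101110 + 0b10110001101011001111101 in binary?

Add column by column in base 2, right to left:
  0+1 = 1
  1+0 = 1
  1+1 = 0 carry 1
  1+1+1 = 1 carry 1
  0+1+1 = 0 carry 1
  1+1+1 = 1 carry 1
  1+1+1 = 1 carry 1
  1+0+1 = 0 carry 1
  1+0+1 = 0 carry 1
  0+1+1 = 0 carry 1
  0+1+1 = 0 carry 1
  1+0+1 = 0 carry 1
  0+1+1 = 0 carry 1
  0+0+1 = 1
  0+1 = 1
  1+1 = 0 carry 1
  1+0+1 = 0 carry 1
  1+0+1 = 0 carry 1
  0+0+1 = 1
  0+1 = 1
  0+1 = 1
  1+0 = 1
  1+1 = 0 carry 1
  0+0+1 = 1
  1+0 = 1

0b1101111000110000001101011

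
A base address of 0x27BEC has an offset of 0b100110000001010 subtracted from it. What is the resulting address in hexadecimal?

0x22FE2

0b100110000001010 = 0x4C0A in hexadecimal.
Subtract column by column in base 16:
  C-A → 2
  E-0 → E
  B-C → F (borrow)
  7-4-1 → 2
  2-0 → 2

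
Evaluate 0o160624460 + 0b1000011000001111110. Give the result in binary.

0o160624460 = 0b1110000110010100100110000 in binary.
Add column by column in base 2, right to left:
  0+0 = 0
  0+1 = 1
  0+1 = 1
  0+1 = 1
  1+1 = 0 carry 1
  1+1+1 = 1 carry 1
  0+1+1 = 0 carry 1
  0+0+1 = 1
  1+0 = 1
  0+0 = 0
  0+0 = 0
  1+0 = 1
  0+1 = 1
  1+1 = 0 carry 1
  0+0+1 = 1
  0+0 = 0
  1+0 = 1
  1+0 = 1
  0+1 = 1
  0+0 = 0
  0+0 = 0
  0+0 = 0
  1+0 = 1
  1+0 = 1
  1+0 = 1

0b1110001110101100110101110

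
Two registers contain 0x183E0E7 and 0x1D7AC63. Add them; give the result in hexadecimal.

Add column by column in base 16, right to left:
  7+3 = A
  E+6 = 4 carry 1
  0+C+1 = D
  E+A = 8 carry 1
  3+7+1 = B
  8+D = 5 carry 1
  1+1+1 = 3

0x35B8D4A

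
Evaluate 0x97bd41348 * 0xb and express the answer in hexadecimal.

Multiply each base-16 digit by 11, carrying:
  8×11 = 88 → write 8 carry 5
  4×11+5 = 49 → write 1 carry 3
  3×11+3 = 36 → write 4 carry 2
  1×11+2 = 13 → write d
  4×11 = 44 → write c carry 2
  d×11+2 = 145 → write 1 carry 9
  b×11+9 = 130 → write 2 carry 8
  7×11+8 = 85 → write 5 carry 5
  9×11+5 = 104 → write 8 carry 6
  remaining carry: 6

0x68521cd418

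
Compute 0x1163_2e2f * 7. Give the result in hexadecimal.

Multiply each base-16 digit by 7, carrying:
  f×7 = 105 → write 9 carry 6
  2×7+6 = 20 → write 4 carry 1
  e×7+1 = 99 → write 3 carry 6
  2×7+6 = 20 → write 4 carry 1
  3×7+1 = 22 → write 6 carry 1
  6×7+1 = 43 → write b carry 2
  1×7+2 = 9 → write 9
  1×7 = 7 → write 7

0x79b64349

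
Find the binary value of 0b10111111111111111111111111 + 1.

0b11000000000000000000000000

The trailing 24 digits are 1 (max in base 2), so adding 1 cascades: they roll to 0 and the next digit up increments.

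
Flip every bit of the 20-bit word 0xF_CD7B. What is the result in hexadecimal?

Each hex digit d becomes F−d:
  F→0, C→3, D→2, 7→8, B→4

0x03284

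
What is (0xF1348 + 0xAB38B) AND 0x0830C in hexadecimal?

0x8200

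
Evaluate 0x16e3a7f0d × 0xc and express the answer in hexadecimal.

0x112abdf49c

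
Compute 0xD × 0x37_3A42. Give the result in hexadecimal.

0x2CDF55A

Multiply each base-16 digit by 13, carrying:
  2×13 = 26 → write A carry 1
  4×13+1 = 53 → write 5 carry 3
  A×13+3 = 133 → write 5 carry 8
  3×13+8 = 47 → write F carry 2
  7×13+2 = 93 → write D carry 5
  3×13+5 = 44 → write C carry 2
  remaining carry: 2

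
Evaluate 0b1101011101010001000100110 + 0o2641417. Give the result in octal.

0o156362465

0b1101011101010001000100110 = 0o153521046 in octal.
Add column by column in base 8, right to left:
  6+7 = 5 carry 1
  4+1+1 = 6
  0+4 = 4
  1+1 = 2
  2+4 = 6
  5+6 = 3 carry 1
  3+2+1 = 6
  5+0 = 5
  1+0 = 1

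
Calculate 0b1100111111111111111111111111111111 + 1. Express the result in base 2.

The trailing 30 digits are 1 (max in base 2), so adding 1 cascades: they roll to 0 and the next digit up increments.

0b1101000000000000000000000000000000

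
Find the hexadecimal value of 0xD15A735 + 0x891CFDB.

Add column by column in base 16, right to left:
  5+B = 0 carry 1
  3+D+1 = 1 carry 1
  7+F+1 = 7 carry 1
  A+C+1 = 7 carry 1
  5+1+1 = 7
  1+9 = A
  D+8 = 5 carry 1
  final carry 1

0x15A77710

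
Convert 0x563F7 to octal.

Expand each hex digit to 4 bits: 5=0101 6=0110 3=0011 F=1111 7=0111.
Group the bits in threes: 001 010 110 001 111 110 111 → 1261767.

0o1261767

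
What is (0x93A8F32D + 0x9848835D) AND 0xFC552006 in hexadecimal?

Add column by column in base 16, right to left:
  D+D = A carry 1
  2+5+1 = 8
  3+3 = 6
  F+8 = 7 carry 1
  8+8+1 = 1 carry 1
  A+4+1 = F
  3+8 = B
  9+9 = 2 carry 1
  final carry 1
Sum = 0x12BF1768A; now AND with 0xFC552006:
  1&0=0, 2&F=2, B&C=8, F&5=5, 1&5=1, 7&2=2, 6&0=0, 8&0=0, A&6=2

0x28512002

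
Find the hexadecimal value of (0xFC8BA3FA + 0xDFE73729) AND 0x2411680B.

Add column by column in base 16, right to left:
  A+9 = 3 carry 1
  F+2+1 = 2 carry 1
  3+7+1 = B
  A+3 = D
  B+7 = 2 carry 1
  8+E+1 = 7 carry 1
  C+F+1 = C carry 1
  F+D+1 = D carry 1
  final carry 1
Sum = 0x1DC72DB23; now AND with 0x2411680B:
  1&0=0, D&2=0, C&4=4, 7&1=1, 2&1=0, D&6=4, B&8=8, 2&0=0, 3&B=3

0x4104803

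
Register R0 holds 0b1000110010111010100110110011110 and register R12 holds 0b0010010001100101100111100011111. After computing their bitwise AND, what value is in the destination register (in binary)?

0b0000010000100000100110100011110

AND bit by bit (1 only where both bits are 1):
  1000110010111010100110110011110
& 0010010001100101100111100011111
= 0000010000100000100110100011110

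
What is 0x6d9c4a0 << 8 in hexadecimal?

Shifting left by 8 bits = 2 hex digits: append 2 zeros.

0x6d9c4a000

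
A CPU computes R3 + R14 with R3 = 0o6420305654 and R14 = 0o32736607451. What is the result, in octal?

0o41357115325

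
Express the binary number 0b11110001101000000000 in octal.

0o3615000

Group the bits in threes: 011 110 001 101 000 000 000 → 3615000.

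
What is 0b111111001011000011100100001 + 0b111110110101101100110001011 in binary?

0b1111110000000110000010101100

Add column by column in base 2, right to left:
  1+1 = 0 carry 1
  0+1+1 = 0 carry 1
  0+0+1 = 1
  0+1 = 1
  0+0 = 0
  1+0 = 1
  0+0 = 0
  0+1 = 1
  1+1 = 0 carry 1
  1+0+1 = 0 carry 1
  1+0+1 = 0 carry 1
  0+1+1 = 0 carry 1
  0+1+1 = 0 carry 1
  0+0+1 = 1
  0+1 = 1
  1+1 = 0 carry 1
  1+0+1 = 0 carry 1
  0+1+1 = 0 carry 1
  1+0+1 = 0 carry 1
  0+1+1 = 0 carry 1
  0+1+1 = 0 carry 1
  1+0+1 = 0 carry 1
  1+1+1 = 1 carry 1
  1+1+1 = 1 carry 1
  1+1+1 = 1 carry 1
  1+1+1 = 1 carry 1
  1+1+1 = 1 carry 1
  final carry 1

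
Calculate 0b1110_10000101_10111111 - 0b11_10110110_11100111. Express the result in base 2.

Subtract column by column in base 2:
  1-1 → 0
  1-1 → 0
  1-1 → 0
  1-0 → 1
  1-0 → 1
  1-1 → 0
  0-1 → 1 (borrow)
  1-1-1 → 1 (borrow)
  1-0-1 → 0
  0-1 → 1 (borrow)
  1-1-1 → 1 (borrow)
  0-0-1 → 1 (borrow)
  0-1-1 → 0 (borrow)
  0-1-1 → 0 (borrow)
  0-0-1 → 1 (borrow)
  1-1-1 → 1 (borrow)
  0-1-1 → 0 (borrow)
  1-1-1 → 1 (borrow)
  1-0-1 → 0
  1-0 → 1

0b10101100111011011000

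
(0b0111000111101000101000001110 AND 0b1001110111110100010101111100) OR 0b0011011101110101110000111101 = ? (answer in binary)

0b11011111110101110000111101

0b0111000111101000101000001110 AND 0b1001110111110100010101111100 = 0b0001000111100000000000001100.
Then OR with 0b0011011101110101110000111101.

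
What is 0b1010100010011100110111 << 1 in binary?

0b10101000100111001101110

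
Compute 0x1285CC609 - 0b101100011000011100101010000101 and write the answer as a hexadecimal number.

0xFBFAFB84

0b101100011000011100101010000101 = 0x2C61CA85 in hexadecimal.
Subtract column by column in base 16:
  9-5 → 4
  0-8 → 8 (borrow)
  6-A-1 → B (borrow)
  C-C-1 → F (borrow)
  C-1-1 → A
  5-6 → F (borrow)
  8-C-1 → B (borrow)
  2-2-1 → F (borrow)
  1-0-1 → 0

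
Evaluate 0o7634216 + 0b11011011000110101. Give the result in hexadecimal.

0x20EEC3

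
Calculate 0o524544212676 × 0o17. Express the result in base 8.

0o11766340043042

Multiply each base-8 digit by 15, carrying:
  6×15 = 90 → write 2 carry 11
  7×15+11 = 116 → write 4 carry 14
  6×15+14 = 104 → write 0 carry 13
  2×15+13 = 43 → write 3 carry 5
  1×15+5 = 20 → write 4 carry 2
  2×15+2 = 32 → write 0 carry 4
  4×15+4 = 64 → write 0 carry 8
  4×15+8 = 68 → write 4 carry 8
  5×15+8 = 83 → write 3 carry 10
  4×15+10 = 70 → write 6 carry 8
  2×15+8 = 38 → write 6 carry 4
  5×15+4 = 79 → write 7 carry 9
  remaining carry: 11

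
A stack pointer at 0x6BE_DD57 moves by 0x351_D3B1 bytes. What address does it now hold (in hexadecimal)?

0xA10B108

Add column by column in base 16, right to left:
  7+1 = 8
  5+B = 0 carry 1
  D+3+1 = 1 carry 1
  D+D+1 = B carry 1
  E+1+1 = 0 carry 1
  B+5+1 = 1 carry 1
  6+3+1 = A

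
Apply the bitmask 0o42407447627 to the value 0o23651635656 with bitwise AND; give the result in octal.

0o02401405606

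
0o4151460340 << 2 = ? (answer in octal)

0o20646301600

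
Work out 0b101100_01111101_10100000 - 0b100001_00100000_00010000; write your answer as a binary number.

Subtract column by column in base 2:
  0-0 → 0
  0-0 → 0
  0-0 → 0
  0-0 → 0
  0-1 → 1 (borrow)
  1-0-1 → 0
  0-0 → 0
  1-0 → 1
  1-0 → 1
  0-0 → 0
  1-0 → 1
  1-0 → 1
  1-0 → 1
  1-1 → 0
  1-0 → 1
  0-0 → 0
  0-1 → 1 (borrow)
  0-0-1 → 1 (borrow)
  1-0-1 → 0
  1-0 → 1
  0-0 → 0
  1-1 → 0

0b10110101110110010000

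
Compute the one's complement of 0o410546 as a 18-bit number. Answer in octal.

Each oct digit d becomes 7−d:
  4→3, 1→6, 0→7, 5→2, 4→3, 6→1

0o367231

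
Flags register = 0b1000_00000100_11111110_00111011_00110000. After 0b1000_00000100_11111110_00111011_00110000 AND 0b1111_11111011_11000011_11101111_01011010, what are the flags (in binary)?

AND bit by bit (1 only where both bits are 1):
  100000000100111111100011101100110000
& 111111111011110000111110111101011010
= 100000000000110000100010101100010000

0b100000000000110000100010101100010000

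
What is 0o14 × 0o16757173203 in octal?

0o263466707044

Multiply each base-8 digit by 12, carrying:
  3×12 = 36 → write 4 carry 4
  0×12+4 = 4 → write 4
  2×12 = 24 → write 0 carry 3
  3×12+3 = 39 → write 7 carry 4
  7×12+4 = 88 → write 0 carry 11
  1×12+11 = 23 → write 7 carry 2
  7×12+2 = 86 → write 6 carry 10
  5×12+10 = 70 → write 6 carry 8
  7×12+8 = 92 → write 4 carry 11
  6×12+11 = 83 → write 3 carry 10
  1×12+10 = 22 → write 6 carry 2
  remaining carry: 2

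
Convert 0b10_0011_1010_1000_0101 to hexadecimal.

0x23a85

Group the bits into nibbles: 0010 0011 1010 1000 0101 → 23a85.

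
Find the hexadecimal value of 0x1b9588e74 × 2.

0x372b11ce8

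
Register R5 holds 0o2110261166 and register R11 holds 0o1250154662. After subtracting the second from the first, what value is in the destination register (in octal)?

Subtract column by column in base 8:
  6-2 → 4
  6-6 → 0
  1-6 → 3 (borrow)
  1-4-1 → 4 (borrow)
  6-5-1 → 0
  2-1 → 1
  0-0 → 0
  1-5 → 4 (borrow)
  1-2-1 → 6 (borrow)
  2-1-1 → 0

0o640104304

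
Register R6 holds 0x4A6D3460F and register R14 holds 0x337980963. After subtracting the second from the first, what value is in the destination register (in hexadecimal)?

Subtract column by column in base 16:
  F-3 → C
  0-6 → A (borrow)
  6-9-1 → C (borrow)
  4-0-1 → 3
  3-8 → B (borrow)
  D-9-1 → 3
  6-7 → F (borrow)
  A-3-1 → 6
  4-3 → 1

0x16F3B3CAC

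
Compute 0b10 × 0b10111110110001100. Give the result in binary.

Multiply each base-2 digit by 2, carrying:
  0×2 = 0 → write 0
  0×2 = 0 → write 0
  1×2 = 2 → write 0 carry 1
  1×2+1 = 3 → write 1 carry 1
  0×2+1 = 1 → write 1
  0×2 = 0 → write 0
  0×2 = 0 → write 0
  1×2 = 2 → write 0 carry 1
  1×2+1 = 3 → write 1 carry 1
  0×2+1 = 1 → write 1
  1×2 = 2 → write 0 carry 1
  1×2+1 = 3 → write 1 carry 1
  1×2+1 = 3 → write 1 carry 1
  1×2+1 = 3 → write 1 carry 1
  1×2+1 = 3 → write 1 carry 1
  0×2+1 = 1 → write 1
  1×2 = 2 → write 0 carry 1
  remaining carry: 1

0b101111101100011000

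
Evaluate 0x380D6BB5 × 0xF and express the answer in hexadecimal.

Multiply each base-16 digit by 15, carrying:
  5×15 = 75 → write B carry 4
  B×15+4 = 169 → write 9 carry 10
  B×15+10 = 175 → write F carry 10
  6×15+10 = 100 → write 4 carry 6
  D×15+6 = 201 → write 9 carry 12
  0×15+12 = 12 → write C
  8×15 = 120 → write 8 carry 7
  3×15+7 = 52 → write 4 carry 3
  remaining carry: 3

0x348C94F9B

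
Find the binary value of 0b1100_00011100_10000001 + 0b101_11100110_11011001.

0b100100000001101011010

Add column by column in base 2, right to left:
  1+1 = 0 carry 1
  0+0+1 = 1
  0+0 = 0
  0+1 = 1
  0+1 = 1
  0+0 = 0
  0+1 = 1
  1+1 = 0 carry 1
  0+0+1 = 1
  0+1 = 1
  1+1 = 0 carry 1
  1+0+1 = 0 carry 1
  1+0+1 = 0 carry 1
  0+1+1 = 0 carry 1
  0+1+1 = 0 carry 1
  0+1+1 = 0 carry 1
  0+1+1 = 0 carry 1
  0+0+1 = 1
  1+1 = 0 carry 1
  1+0+1 = 0 carry 1
  final carry 1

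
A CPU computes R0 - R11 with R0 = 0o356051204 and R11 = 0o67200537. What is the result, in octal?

Subtract column by column in base 8:
  4-7 → 5 (borrow)
  0-3-1 → 4 (borrow)
  2-5-1 → 4 (borrow)
  1-0-1 → 0
  5-0 → 5
  0-2 → 6 (borrow)
  6-7-1 → 6 (borrow)
  5-6-1 → 6 (borrow)
  3-0-1 → 2

0o266650445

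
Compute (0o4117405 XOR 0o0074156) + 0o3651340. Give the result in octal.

0o10035113

First 0o4117405 XOR 0o0074156 = 0o4163553.
Add column by column in base 8, right to left:
  3+0 = 3
  5+4 = 1 carry 1
  5+3+1 = 1 carry 1
  3+1+1 = 5
  6+5 = 3 carry 1
  1+6+1 = 0 carry 1
  4+3+1 = 0 carry 1
  final carry 1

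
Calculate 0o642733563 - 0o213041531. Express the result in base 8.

Subtract column by column in base 8:
  3-1 → 2
  6-3 → 3
  5-5 → 0
  3-1 → 2
  3-4 → 7 (borrow)
  7-0-1 → 6
  2-3 → 7 (borrow)
  4-1-1 → 2
  6-2 → 4

0o427672032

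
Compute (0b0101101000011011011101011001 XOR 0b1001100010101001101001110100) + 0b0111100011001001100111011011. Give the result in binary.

0b10011101101111100011100001000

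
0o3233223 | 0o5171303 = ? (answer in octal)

OR each oct digit independently (no carries):
  3|5=7, 2|1=3, 3|7=7, 3|1=3, 2|3=3, 2|0=2, 3|3=3

0o7373323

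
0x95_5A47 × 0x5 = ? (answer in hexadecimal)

0x2EAC363

Multiply each base-16 digit by 5, carrying:
  7×5 = 35 → write 3 carry 2
  4×5+2 = 22 → write 6 carry 1
  A×5+1 = 51 → write 3 carry 3
  5×5+3 = 28 → write C carry 1
  5×5+1 = 26 → write A carry 1
  9×5+1 = 46 → write E carry 2
  remaining carry: 2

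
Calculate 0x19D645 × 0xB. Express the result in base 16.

Multiply each base-16 digit by 11, carrying:
  5×11 = 55 → write 7 carry 3
  4×11+3 = 47 → write F carry 2
  6×11+2 = 68 → write 4 carry 4
  D×11+4 = 147 → write 3 carry 9
  9×11+9 = 108 → write C carry 6
  1×11+6 = 17 → write 1 carry 1
  remaining carry: 1

0x11C34F7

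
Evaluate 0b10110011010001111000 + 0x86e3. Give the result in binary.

0x86e3 = 0b1000011011100011 in binary.
Add column by column in base 2, right to left:
  0+1 = 1
  0+1 = 1
  0+0 = 0
  1+0 = 1
  1+0 = 1
  1+1 = 0 carry 1
  1+1+1 = 1 carry 1
  0+1+1 = 0 carry 1
  0+0+1 = 1
  0+1 = 1
  1+1 = 0 carry 1
  0+0+1 = 1
  1+0 = 1
  1+0 = 1
  0+0 = 0
  0+1 = 1
  1+0 = 1
  1+0 = 1
  0+0 = 0
  1+0 = 1

0b10111011101101011011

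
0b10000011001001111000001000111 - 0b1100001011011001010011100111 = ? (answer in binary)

Subtract column by column in base 2:
  1-1 → 0
  1-1 → 0
  1-1 → 0
  0-0 → 0
  0-0 → 0
  0-1 → 1 (borrow)
  1-1-1 → 1 (borrow)
  0-1-1 → 0 (borrow)
  0-0-1 → 1 (borrow)
  0-0-1 → 1 (borrow)
  0-1-1 → 0 (borrow)
  0-0-1 → 1 (borrow)
  1-1-1 → 1 (borrow)
  1-0-1 → 0
  1-0 → 1
  1-1 → 0
  0-1 → 1 (borrow)
  0-0-1 → 1 (borrow)
  1-1-1 → 1 (borrow)
  0-1-1 → 0 (borrow)
  0-0-1 → 1 (borrow)
  1-1-1 → 1 (borrow)
  1-0-1 → 0
  0-0 → 0
  0-0 → 0
  0-0 → 0
  0-1 → 1 (borrow)
  0-1-1 → 0 (borrow)
  1-0-1 → 0

0b100001101110101101101100000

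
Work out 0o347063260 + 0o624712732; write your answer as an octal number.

0o1173776212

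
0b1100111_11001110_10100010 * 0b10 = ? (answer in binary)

Multiply each base-2 digit by 2, carrying:
  0×2 = 0 → write 0
  1×2 = 2 → write 0 carry 1
  0×2+1 = 1 → write 1
  0×2 = 0 → write 0
  0×2 = 0 → write 0
  1×2 = 2 → write 0 carry 1
  0×2+1 = 1 → write 1
  1×2 = 2 → write 0 carry 1
  0×2+1 = 1 → write 1
  1×2 = 2 → write 0 carry 1
  1×2+1 = 3 → write 1 carry 1
  1×2+1 = 3 → write 1 carry 1
  0×2+1 = 1 → write 1
  0×2 = 0 → write 0
  1×2 = 2 → write 0 carry 1
  1×2+1 = 3 → write 1 carry 1
  1×2+1 = 3 → write 1 carry 1
  1×2+1 = 3 → write 1 carry 1
  1×2+1 = 3 → write 1 carry 1
  0×2+1 = 1 → write 1
  0×2 = 0 → write 0
  1×2 = 2 → write 0 carry 1
  1×2+1 = 3 → write 1 carry 1
  remaining carry: 1

0b110011111001110101000100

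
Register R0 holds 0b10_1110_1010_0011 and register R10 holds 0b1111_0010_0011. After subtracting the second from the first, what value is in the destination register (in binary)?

Subtract column by column in base 2:
  1-1 → 0
  1-1 → 0
  0-0 → 0
  0-0 → 0
  0-0 → 0
  1-1 → 0
  0-0 → 0
  1-0 → 1
  0-1 → 1 (borrow)
  1-1-1 → 1 (borrow)
  1-1-1 → 1 (borrow)
  1-1-1 → 1 (borrow)
  0-0-1 → 1 (borrow)
  1-0-1 → 0

0b1111110000000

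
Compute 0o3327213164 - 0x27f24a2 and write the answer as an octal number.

0o3067370722

0x27f24a2 = 0o237622242 in octal.
Subtract column by column in base 8:
  4-2 → 2
  6-4 → 2
  1-2 → 7 (borrow)
  3-2-1 → 0
  1-2 → 7 (borrow)
  2-6-1 → 3 (borrow)
  7-7-1 → 7 (borrow)
  2-3-1 → 6 (borrow)
  3-2-1 → 0
  3-0 → 3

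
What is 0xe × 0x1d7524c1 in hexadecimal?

0x19c68028e

Multiply each base-16 digit by 14, carrying:
  1×14 = 14 → write e
  c×14 = 168 → write 8 carry 10
  4×14+10 = 66 → write 2 carry 4
  2×14+4 = 32 → write 0 carry 2
  5×14+2 = 72 → write 8 carry 4
  7×14+4 = 102 → write 6 carry 6
  d×14+6 = 188 → write c carry 11
  1×14+11 = 25 → write 9 carry 1
  remaining carry: 1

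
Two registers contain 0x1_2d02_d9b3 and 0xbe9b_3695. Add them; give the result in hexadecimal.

Add column by column in base 16, right to left:
  3+5 = 8
  b+9 = 4 carry 1
  9+6+1 = 0 carry 1
  d+3+1 = 1 carry 1
  2+b+1 = e
  0+9 = 9
  d+e = b carry 1
  2+b+1 = e
  1+0 = 1

0x1eb9e1048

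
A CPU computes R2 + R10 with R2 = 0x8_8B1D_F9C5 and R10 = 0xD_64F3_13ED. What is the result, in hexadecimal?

Add column by column in base 16, right to left:
  5+D = 2 carry 1
  C+E+1 = B carry 1
  9+3+1 = D
  F+1 = 0 carry 1
  D+3+1 = 1 carry 1
  1+F+1 = 1 carry 1
  B+4+1 = 0 carry 1
  8+6+1 = F
  8+D = 5 carry 1
  final carry 1

0x15F0110DB2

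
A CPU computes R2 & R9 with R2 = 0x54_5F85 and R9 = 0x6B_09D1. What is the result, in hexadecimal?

AND each hex digit independently (no carries):
  5&6=4, 4&B=0, 5&0=0, F&9=9, 8&D=8, 5&1=1

0x400981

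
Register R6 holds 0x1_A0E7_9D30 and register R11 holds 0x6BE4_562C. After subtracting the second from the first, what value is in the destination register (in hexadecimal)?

Subtract column by column in base 16:
  0-C → 4 (borrow)
  3-2-1 → 0
  D-6 → 7
  9-5 → 4
  7-4 → 3
  E-E → 0
  0-B → 5 (borrow)
  A-6-1 → 3
  1-0 → 1

0x135034704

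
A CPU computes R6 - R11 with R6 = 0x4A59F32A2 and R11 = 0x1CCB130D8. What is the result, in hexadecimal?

0x2D8EE01CA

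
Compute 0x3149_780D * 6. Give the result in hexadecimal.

0x127B8D04E

Multiply each base-16 digit by 6, carrying:
  D×6 = 78 → write E carry 4
  0×6+4 = 4 → write 4
  8×6 = 48 → write 0 carry 3
  7×6+3 = 45 → write D carry 2
  9×6+2 = 56 → write 8 carry 3
  4×6+3 = 27 → write B carry 1
  1×6+1 = 7 → write 7
  3×6 = 18 → write 2 carry 1
  remaining carry: 1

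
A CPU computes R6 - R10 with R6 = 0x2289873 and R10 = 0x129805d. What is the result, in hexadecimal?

0xff1816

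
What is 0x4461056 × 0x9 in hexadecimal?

Multiply each base-16 digit by 9, carrying:
  6×9 = 54 → write 6 carry 3
  5×9+3 = 48 → write 0 carry 3
  0×9+3 = 3 → write 3
  1×9 = 9 → write 9
  6×9 = 54 → write 6 carry 3
  4×9+3 = 39 → write 7 carry 2
  4×9+2 = 38 → write 6 carry 2
  remaining carry: 2

0x26769306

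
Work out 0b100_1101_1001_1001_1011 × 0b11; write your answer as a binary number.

0b11101000110011010001

Multiply each base-2 digit by 3, carrying:
  1×3 = 3 → write 1 carry 1
  1×3+1 = 4 → write 0 carry 2
  0×3+2 = 2 → write 0 carry 1
  1×3+1 = 4 → write 0 carry 2
  1×3+2 = 5 → write 1 carry 2
  0×3+2 = 2 → write 0 carry 1
  0×3+1 = 1 → write 1
  1×3 = 3 → write 1 carry 1
  1×3+1 = 4 → write 0 carry 2
  0×3+2 = 2 → write 0 carry 1
  0×3+1 = 1 → write 1
  1×3 = 3 → write 1 carry 1
  1×3+1 = 4 → write 0 carry 2
  0×3+2 = 2 → write 0 carry 1
  1×3+1 = 4 → write 0 carry 2
  1×3+2 = 5 → write 1 carry 2
  0×3+2 = 2 → write 0 carry 1
  0×3+1 = 1 → write 1
  1×3 = 3 → write 1 carry 1
  remaining carry: 1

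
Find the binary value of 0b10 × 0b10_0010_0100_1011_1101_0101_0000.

0b100010010010111101010100000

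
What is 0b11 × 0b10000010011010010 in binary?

0b110000111001110110

Multiply each base-2 digit by 3, carrying:
  0×3 = 0 → write 0
  1×3 = 3 → write 1 carry 1
  0×3+1 = 1 → write 1
  0×3 = 0 → write 0
  1×3 = 3 → write 1 carry 1
  0×3+1 = 1 → write 1
  1×3 = 3 → write 1 carry 1
  1×3+1 = 4 → write 0 carry 2
  0×3+2 = 2 → write 0 carry 1
  0×3+1 = 1 → write 1
  1×3 = 3 → write 1 carry 1
  0×3+1 = 1 → write 1
  0×3 = 0 → write 0
  0×3 = 0 → write 0
  0×3 = 0 → write 0
  0×3 = 0 → write 0
  1×3 = 3 → write 1 carry 1
  remaining carry: 1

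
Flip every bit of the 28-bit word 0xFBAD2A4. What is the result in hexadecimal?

Each hex digit d becomes F−d:
  F→0, B→4, A→5, D→2, 2→D, A→5, 4→B

0x0452D5B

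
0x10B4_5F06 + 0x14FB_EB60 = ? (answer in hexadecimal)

0x25B04A66

Add column by column in base 16, right to left:
  6+0 = 6
  0+6 = 6
  F+B = A carry 1
  5+E+1 = 4 carry 1
  4+B+1 = 0 carry 1
  B+F+1 = B carry 1
  0+4+1 = 5
  1+1 = 2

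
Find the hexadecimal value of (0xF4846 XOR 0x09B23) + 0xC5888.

First 0xF4846 XOR 0x09B23 = 0xFD365.
Add column by column in base 16, right to left:
  5+8 = D
  6+8 = E
  3+8 = B
  D+5 = 2 carry 1
  F+C+1 = C carry 1
  final carry 1

0x1C2BED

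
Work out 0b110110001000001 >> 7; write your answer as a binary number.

Right shift by 7: drop the 7 least-significant bits.

0b11011000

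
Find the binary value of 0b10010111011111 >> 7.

Right shift by 7: drop the 7 least-significant bits.

0b1001011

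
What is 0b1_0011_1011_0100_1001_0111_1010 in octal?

Group the bits in threes: 001 001 110 110 100 100 101 111 010 → 116644572.

0o116644572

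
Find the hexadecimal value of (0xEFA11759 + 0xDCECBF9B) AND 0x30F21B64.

Add column by column in base 16, right to left:
  9+B = 4 carry 1
  5+9+1 = F
  7+F = 6 carry 1
  1+B+1 = D
  1+C = D
  A+E = 8 carry 1
  F+C+1 = C carry 1
  E+D+1 = C carry 1
  final carry 1
Sum = 0x1CC8DD6F4; now AND with 0x30F21B64:
  1&0=0, C&3=0, C&0=0, 8&F=8, D&2=0, D&1=1, 6&B=2, F&6=6, 4&4=4

0x801264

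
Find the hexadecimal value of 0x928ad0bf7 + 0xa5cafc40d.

Add column by column in base 16, right to left:
  7+d = 4 carry 1
  f+0+1 = 0 carry 1
  b+4+1 = 0 carry 1
  0+c+1 = d
  d+f = c carry 1
  a+a+1 = 5 carry 1
  8+c+1 = 5 carry 1
  2+5+1 = 8
  9+a = 3 carry 1
  final carry 1

0x13855cd004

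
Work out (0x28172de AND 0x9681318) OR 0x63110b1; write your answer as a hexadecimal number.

0x28172de AND 0x9681318 = 0x0001218.
Then OR with 0x63110b1.

0x63112b9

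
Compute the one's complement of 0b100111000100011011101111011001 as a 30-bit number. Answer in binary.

0b011000111011100100010000100110

Invert each bit: 100111000100011011101111011001 → 011000111011100100010000100110.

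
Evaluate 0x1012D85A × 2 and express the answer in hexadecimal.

0x2025B0B4

Multiply each base-16 digit by 2, carrying:
  A×2 = 20 → write 4 carry 1
  5×2+1 = 11 → write B
  8×2 = 16 → write 0 carry 1
  D×2+1 = 27 → write B carry 1
  2×2+1 = 5 → write 5
  1×2 = 2 → write 2
  0×2 = 0 → write 0
  1×2 = 2 → write 2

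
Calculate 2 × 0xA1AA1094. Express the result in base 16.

0x143542128

Multiply each base-16 digit by 2, carrying:
  4×2 = 8 → write 8
  9×2 = 18 → write 2 carry 1
  0×2+1 = 1 → write 1
  1×2 = 2 → write 2
  A×2 = 20 → write 4 carry 1
  A×2+1 = 21 → write 5 carry 1
  1×2+1 = 3 → write 3
  A×2 = 20 → write 4 carry 1
  remaining carry: 1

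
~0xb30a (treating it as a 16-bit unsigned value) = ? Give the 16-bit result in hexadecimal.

0x4cf5

Each hex digit d becomes f−d:
  b→4, 3→c, 0→f, a→5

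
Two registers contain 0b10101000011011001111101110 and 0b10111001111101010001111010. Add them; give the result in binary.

0b101100010011000100001101000

Add column by column in base 2, right to left:
  0+0 = 0
  1+1 = 0 carry 1
  1+0+1 = 0 carry 1
  1+1+1 = 1 carry 1
  0+1+1 = 0 carry 1
  1+1+1 = 1 carry 1
  1+1+1 = 1 carry 1
  1+0+1 = 0 carry 1
  1+0+1 = 0 carry 1
  1+0+1 = 0 carry 1
  0+1+1 = 0 carry 1
  0+0+1 = 1
  1+1 = 0 carry 1
  1+0+1 = 0 carry 1
  0+1+1 = 0 carry 1
  1+1+1 = 1 carry 1
  1+1+1 = 1 carry 1
  0+1+1 = 0 carry 1
  0+1+1 = 0 carry 1
  0+0+1 = 1
  0+0 = 0
  1+1 = 0 carry 1
  0+1+1 = 0 carry 1
  1+1+1 = 1 carry 1
  0+0+1 = 1
  1+1 = 0 carry 1
  final carry 1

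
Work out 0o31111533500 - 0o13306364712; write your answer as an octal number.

0o15603146566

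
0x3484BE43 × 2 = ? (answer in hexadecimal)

0x69097C86

Multiply each base-16 digit by 2, carrying:
  3×2 = 6 → write 6
  4×2 = 8 → write 8
  E×2 = 28 → write C carry 1
  B×2+1 = 23 → write 7 carry 1
  4×2+1 = 9 → write 9
  8×2 = 16 → write 0 carry 1
  4×2+1 = 9 → write 9
  3×2 = 6 → write 6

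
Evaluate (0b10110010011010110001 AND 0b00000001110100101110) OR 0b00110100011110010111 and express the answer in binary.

0b10110010011010110001 AND 0b00000001110100101110 = 0b00000000010000100000.
Then OR with 0b00110100011110010111.

0b110100011110110111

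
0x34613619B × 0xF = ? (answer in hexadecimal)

0x311B22B815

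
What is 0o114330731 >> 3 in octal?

0o11433073

Shifting right by 3 bits = 1 oct digit: drop the last 1.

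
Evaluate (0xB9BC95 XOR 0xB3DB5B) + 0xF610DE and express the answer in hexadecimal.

First 0xB9BC95 XOR 0xB3DB5B = 0x0A67CE.
Add column by column in base 16, right to left:
  E+E = C carry 1
  C+D+1 = A carry 1
  7+0+1 = 8
  6+1 = 7
  A+6 = 0 carry 1
  0+F+1 = 0 carry 1
  final carry 1

0x10078AC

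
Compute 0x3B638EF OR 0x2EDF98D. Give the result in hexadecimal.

0x3FFF9EF

OR each hex digit independently (no carries):
  3|2=3, B|E=F, 6|D=F, 3|F=F, 8|9=9, E|8=E, F|D=F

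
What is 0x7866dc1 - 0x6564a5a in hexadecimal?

Subtract column by column in base 16:
  1-a → 7 (borrow)
  c-5-1 → 6
  d-a → 3
  6-4 → 2
  6-6 → 0
  8-5 → 3
  7-6 → 1

0x1302367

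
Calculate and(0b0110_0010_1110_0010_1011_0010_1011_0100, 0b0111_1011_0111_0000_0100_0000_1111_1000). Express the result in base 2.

0b01100010011000000000000010110000

AND bit by bit (1 only where both bits are 1):
  01100010111000101011001010110100
& 01111011011100000100000011111000
= 01100010011000000000000010110000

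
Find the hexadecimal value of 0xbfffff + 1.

0xc00000

The trailing 5 digits are F (max in base 16), so adding 1 cascades: they roll to 0 and the next digit up increments.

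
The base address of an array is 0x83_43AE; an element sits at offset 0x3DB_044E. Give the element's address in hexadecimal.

Add column by column in base 16, right to left:
  E+E = C carry 1
  A+4+1 = F
  3+4 = 7
  4+0 = 4
  3+B = E
  8+D = 5 carry 1
  0+3+1 = 4

0x45E47FC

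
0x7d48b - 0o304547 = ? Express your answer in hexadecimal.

0x64b24

0o304547 = 0x18967 in hexadecimal.
Subtract column by column in base 16:
  b-7 → 4
  8-6 → 2
  4-9 → b (borrow)
  d-8-1 → 4
  7-1 → 6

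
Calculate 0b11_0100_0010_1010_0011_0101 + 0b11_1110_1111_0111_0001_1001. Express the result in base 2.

Add column by column in base 2, right to left:
  1+1 = 0 carry 1
  0+0+1 = 1
  1+0 = 1
  0+1 = 1
  1+1 = 0 carry 1
  1+0+1 = 0 carry 1
  0+0+1 = 1
  0+0 = 0
  0+1 = 1
  1+1 = 0 carry 1
  0+1+1 = 0 carry 1
  1+0+1 = 0 carry 1
  0+1+1 = 0 carry 1
  1+1+1 = 1 carry 1
  0+1+1 = 0 carry 1
  0+1+1 = 0 carry 1
  0+0+1 = 1
  0+1 = 1
  1+1 = 0 carry 1
  0+1+1 = 0 carry 1
  1+1+1 = 1 carry 1
  1+1+1 = 1 carry 1
  final carry 1

0b11100110010000101001110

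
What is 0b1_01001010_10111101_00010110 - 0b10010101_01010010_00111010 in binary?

0b101101010110101011011100

Subtract column by column in base 2:
  0-0 → 0
  1-1 → 0
  1-0 → 1
  0-1 → 1 (borrow)
  1-1-1 → 1 (borrow)
  0-1-1 → 0 (borrow)
  0-0-1 → 1 (borrow)
  0-0-1 → 1 (borrow)
  1-0-1 → 0
  0-1 → 1 (borrow)
  1-0-1 → 0
  1-0 → 1
  1-1 → 0
  1-0 → 1
  0-1 → 1 (borrow)
  1-0-1 → 0
  0-1 → 1 (borrow)
  1-0-1 → 0
  0-1 → 1 (borrow)
  1-0-1 → 0
  0-1 → 1 (borrow)
  0-0-1 → 1 (borrow)
  1-0-1 → 0
  0-1 → 1 (borrow)
  1-0-1 → 0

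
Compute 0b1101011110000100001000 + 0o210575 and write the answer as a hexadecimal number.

0x36F285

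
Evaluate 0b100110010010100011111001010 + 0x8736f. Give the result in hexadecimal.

0x4d1bb39

0b100110010010100011111001010 = 0x4c947ca in hexadecimal.
Add column by column in base 16, right to left:
  a+f = 9 carry 1
  c+6+1 = 3 carry 1
  7+3+1 = b
  4+7 = b
  9+8 = 1 carry 1
  c+0+1 = d
  4+0 = 4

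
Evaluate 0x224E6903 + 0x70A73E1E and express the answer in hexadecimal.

Add column by column in base 16, right to left:
  3+E = 1 carry 1
  0+1+1 = 2
  9+E = 7 carry 1
  6+3+1 = A
  E+7 = 5 carry 1
  4+A+1 = F
  2+0 = 2
  2+7 = 9

0x92F5A721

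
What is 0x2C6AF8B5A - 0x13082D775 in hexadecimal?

Subtract column by column in base 16:
  A-5 → 5
  5-7 → E (borrow)
  B-7-1 → 3
  8-D → B (borrow)
  F-2-1 → C
  A-8 → 2
  6-0 → 6
  C-3 → 9
  2-1 → 1

0x1962CB3E5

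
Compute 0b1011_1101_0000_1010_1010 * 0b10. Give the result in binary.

Multiply each base-2 digit by 2, carrying:
  0×2 = 0 → write 0
  1×2 = 2 → write 0 carry 1
  0×2+1 = 1 → write 1
  1×2 = 2 → write 0 carry 1
  0×2+1 = 1 → write 1
  1×2 = 2 → write 0 carry 1
  0×2+1 = 1 → write 1
  1×2 = 2 → write 0 carry 1
  0×2+1 = 1 → write 1
  0×2 = 0 → write 0
  0×2 = 0 → write 0
  0×2 = 0 → write 0
  1×2 = 2 → write 0 carry 1
  0×2+1 = 1 → write 1
  1×2 = 2 → write 0 carry 1
  1×2+1 = 3 → write 1 carry 1
  1×2+1 = 3 → write 1 carry 1
  1×2+1 = 3 → write 1 carry 1
  0×2+1 = 1 → write 1
  1×2 = 2 → write 0 carry 1
  remaining carry: 1

0b101111010000101010100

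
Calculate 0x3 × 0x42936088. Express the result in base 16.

0xc7ba2198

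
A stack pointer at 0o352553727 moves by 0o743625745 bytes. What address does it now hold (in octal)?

0o1316401674

Add column by column in base 8, right to left:
  7+5 = 4 carry 1
  2+4+1 = 7
  7+7 = 6 carry 1
  3+5+1 = 1 carry 1
  5+2+1 = 0 carry 1
  5+6+1 = 4 carry 1
  2+3+1 = 6
  5+4 = 1 carry 1
  3+7+1 = 3 carry 1
  final carry 1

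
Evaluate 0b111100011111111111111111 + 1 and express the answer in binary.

0b111100100000000000000000

The trailing 17 digits are 1 (max in base 2), so adding 1 cascades: they roll to 0 and the next digit up increments.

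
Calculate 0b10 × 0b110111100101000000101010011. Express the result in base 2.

0b1101111001010000001010100110

Multiply each base-2 digit by 2, carrying:
  1×2 = 2 → write 0 carry 1
  1×2+1 = 3 → write 1 carry 1
  0×2+1 = 1 → write 1
  0×2 = 0 → write 0
  1×2 = 2 → write 0 carry 1
  0×2+1 = 1 → write 1
  1×2 = 2 → write 0 carry 1
  0×2+1 = 1 → write 1
  1×2 = 2 → write 0 carry 1
  0×2+1 = 1 → write 1
  0×2 = 0 → write 0
  0×2 = 0 → write 0
  0×2 = 0 → write 0
  0×2 = 0 → write 0
  0×2 = 0 → write 0
  1×2 = 2 → write 0 carry 1
  0×2+1 = 1 → write 1
  1×2 = 2 → write 0 carry 1
  0×2+1 = 1 → write 1
  0×2 = 0 → write 0
  1×2 = 2 → write 0 carry 1
  1×2+1 = 3 → write 1 carry 1
  1×2+1 = 3 → write 1 carry 1
  1×2+1 = 3 → write 1 carry 1
  0×2+1 = 1 → write 1
  1×2 = 2 → write 0 carry 1
  1×2+1 = 3 → write 1 carry 1
  remaining carry: 1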